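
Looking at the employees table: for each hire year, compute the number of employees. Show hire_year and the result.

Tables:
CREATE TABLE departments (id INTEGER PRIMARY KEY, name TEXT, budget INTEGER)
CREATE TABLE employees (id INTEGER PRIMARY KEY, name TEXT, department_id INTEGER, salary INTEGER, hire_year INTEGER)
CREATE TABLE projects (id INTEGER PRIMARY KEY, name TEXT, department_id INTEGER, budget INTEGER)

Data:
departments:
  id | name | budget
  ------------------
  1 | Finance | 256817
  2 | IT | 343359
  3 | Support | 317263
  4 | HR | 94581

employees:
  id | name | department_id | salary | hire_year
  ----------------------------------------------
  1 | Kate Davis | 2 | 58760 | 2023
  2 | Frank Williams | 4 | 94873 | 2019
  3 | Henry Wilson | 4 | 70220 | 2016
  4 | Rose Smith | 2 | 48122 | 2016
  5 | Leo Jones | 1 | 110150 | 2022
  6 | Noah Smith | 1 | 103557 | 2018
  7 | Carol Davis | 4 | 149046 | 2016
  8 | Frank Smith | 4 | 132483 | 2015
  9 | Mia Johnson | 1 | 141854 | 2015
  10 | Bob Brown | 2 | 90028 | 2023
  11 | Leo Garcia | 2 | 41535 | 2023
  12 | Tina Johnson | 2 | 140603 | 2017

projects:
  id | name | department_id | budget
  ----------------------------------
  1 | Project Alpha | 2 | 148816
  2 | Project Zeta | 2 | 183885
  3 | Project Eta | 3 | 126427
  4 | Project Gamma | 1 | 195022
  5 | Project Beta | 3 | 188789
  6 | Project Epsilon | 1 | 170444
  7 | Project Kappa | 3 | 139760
SELECT hire_year, COUNT(*) AS n FROM employees GROUP BY hire_year

Execution result:
hire_year | n
2015 | 2
2016 | 3
2017 | 1
2018 | 1
2019 | 1
2022 | 1
2023 | 3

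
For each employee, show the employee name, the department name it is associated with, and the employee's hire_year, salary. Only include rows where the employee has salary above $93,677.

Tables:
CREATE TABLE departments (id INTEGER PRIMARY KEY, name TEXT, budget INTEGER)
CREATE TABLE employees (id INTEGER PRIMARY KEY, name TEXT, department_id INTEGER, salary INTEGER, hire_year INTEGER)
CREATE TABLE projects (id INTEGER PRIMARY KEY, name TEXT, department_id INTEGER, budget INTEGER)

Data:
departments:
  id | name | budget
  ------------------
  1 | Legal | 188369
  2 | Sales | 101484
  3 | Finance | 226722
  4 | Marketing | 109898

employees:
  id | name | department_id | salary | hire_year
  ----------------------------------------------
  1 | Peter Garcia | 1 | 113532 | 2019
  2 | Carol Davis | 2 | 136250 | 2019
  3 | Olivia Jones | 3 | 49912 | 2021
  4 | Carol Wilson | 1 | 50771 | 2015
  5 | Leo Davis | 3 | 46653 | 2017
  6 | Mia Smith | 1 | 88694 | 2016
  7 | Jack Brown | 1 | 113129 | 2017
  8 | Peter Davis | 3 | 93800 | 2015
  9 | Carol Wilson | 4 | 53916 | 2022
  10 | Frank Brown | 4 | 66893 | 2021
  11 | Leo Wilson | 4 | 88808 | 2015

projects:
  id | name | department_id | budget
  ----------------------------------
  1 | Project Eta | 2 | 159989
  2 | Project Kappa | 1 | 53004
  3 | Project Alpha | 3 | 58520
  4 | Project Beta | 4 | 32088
SELECT c.name, p.name AS department, c.hire_year, c.salary FROM employees c JOIN departments p ON c.department_id = p.id WHERE c.salary > 93677

Execution result:
name | department | hire_year | salary
Peter Garcia | Legal | 2019 | 113532
Carol Davis | Sales | 2019 | 136250
Jack Brown | Legal | 2017 | 113129
Peter Davis | Finance | 2015 | 93800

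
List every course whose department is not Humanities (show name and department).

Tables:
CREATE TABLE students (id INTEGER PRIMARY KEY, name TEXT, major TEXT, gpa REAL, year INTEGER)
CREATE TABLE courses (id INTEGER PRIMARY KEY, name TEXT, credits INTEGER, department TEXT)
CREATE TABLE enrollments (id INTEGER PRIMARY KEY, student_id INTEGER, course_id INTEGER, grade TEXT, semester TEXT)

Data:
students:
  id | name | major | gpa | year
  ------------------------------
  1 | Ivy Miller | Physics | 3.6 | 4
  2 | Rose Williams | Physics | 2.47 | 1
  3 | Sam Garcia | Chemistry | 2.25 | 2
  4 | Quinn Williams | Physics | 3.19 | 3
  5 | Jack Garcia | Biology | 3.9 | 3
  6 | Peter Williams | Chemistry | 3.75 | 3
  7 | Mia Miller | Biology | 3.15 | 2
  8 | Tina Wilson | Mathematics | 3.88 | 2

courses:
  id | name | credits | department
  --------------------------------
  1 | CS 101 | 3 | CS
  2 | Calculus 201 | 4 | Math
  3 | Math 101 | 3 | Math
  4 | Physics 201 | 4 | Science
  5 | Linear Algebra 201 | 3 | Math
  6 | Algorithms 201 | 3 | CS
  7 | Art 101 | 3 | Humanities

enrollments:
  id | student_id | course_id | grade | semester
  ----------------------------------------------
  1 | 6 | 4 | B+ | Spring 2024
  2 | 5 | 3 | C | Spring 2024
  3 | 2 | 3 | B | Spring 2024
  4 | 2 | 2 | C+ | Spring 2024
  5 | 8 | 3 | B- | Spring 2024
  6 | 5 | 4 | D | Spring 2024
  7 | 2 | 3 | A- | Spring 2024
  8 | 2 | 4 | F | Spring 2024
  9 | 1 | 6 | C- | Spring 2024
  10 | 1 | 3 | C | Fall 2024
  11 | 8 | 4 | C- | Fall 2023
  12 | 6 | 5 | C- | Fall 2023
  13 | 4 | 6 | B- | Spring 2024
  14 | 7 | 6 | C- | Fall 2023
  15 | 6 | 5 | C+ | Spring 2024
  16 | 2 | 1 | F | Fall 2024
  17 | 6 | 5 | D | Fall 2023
SELECT name, department FROM courses WHERE department <> 'Humanities'

Execution result:
name | department
CS 101 | CS
Calculus 201 | Math
Math 101 | Math
Physics 201 | Science
Linear Algebra 201 | Math
Algorithms 201 | CS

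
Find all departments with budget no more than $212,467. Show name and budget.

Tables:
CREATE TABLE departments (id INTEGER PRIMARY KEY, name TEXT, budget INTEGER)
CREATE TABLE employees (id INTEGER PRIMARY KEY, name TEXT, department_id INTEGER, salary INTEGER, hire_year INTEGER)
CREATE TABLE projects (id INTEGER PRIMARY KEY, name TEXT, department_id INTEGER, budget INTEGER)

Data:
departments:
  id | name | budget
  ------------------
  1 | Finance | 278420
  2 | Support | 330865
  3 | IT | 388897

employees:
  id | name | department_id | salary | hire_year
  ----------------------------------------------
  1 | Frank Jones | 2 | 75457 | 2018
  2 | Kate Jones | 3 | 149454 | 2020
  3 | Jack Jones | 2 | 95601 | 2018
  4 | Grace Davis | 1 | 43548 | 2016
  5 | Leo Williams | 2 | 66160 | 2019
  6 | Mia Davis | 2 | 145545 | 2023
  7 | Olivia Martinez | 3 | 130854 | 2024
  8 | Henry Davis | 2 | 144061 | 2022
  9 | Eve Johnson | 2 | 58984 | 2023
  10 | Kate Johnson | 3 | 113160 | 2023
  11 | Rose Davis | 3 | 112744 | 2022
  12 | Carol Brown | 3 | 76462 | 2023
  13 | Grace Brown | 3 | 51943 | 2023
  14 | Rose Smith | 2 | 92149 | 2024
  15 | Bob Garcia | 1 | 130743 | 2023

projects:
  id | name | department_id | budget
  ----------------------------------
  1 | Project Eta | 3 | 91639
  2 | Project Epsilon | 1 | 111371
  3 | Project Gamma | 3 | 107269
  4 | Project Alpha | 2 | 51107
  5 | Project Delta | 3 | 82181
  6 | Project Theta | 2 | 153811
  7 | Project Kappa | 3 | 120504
SELECT name, budget FROM departments WHERE budget <= 212467

Execution result:
(no rows)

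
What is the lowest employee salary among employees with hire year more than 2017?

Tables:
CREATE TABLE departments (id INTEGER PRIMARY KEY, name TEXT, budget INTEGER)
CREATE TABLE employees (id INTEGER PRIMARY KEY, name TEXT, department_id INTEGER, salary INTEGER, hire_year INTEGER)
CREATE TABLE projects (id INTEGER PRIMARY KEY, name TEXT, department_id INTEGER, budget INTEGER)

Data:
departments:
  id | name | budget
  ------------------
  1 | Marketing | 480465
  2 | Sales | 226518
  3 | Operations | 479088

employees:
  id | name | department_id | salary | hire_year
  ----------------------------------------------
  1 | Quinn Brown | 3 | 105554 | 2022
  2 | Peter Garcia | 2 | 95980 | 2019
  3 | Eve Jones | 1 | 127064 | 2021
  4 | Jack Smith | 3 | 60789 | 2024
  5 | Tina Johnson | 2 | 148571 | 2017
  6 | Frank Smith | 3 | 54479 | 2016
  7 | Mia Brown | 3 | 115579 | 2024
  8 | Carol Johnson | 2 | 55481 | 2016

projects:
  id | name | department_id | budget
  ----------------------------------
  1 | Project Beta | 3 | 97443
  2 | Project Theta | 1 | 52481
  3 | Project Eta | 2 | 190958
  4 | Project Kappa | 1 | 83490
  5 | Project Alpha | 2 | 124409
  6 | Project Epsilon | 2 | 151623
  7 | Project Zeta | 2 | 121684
SELECT MIN(salary) FROM employees WHERE hire_year > 2017

Execution result:
60789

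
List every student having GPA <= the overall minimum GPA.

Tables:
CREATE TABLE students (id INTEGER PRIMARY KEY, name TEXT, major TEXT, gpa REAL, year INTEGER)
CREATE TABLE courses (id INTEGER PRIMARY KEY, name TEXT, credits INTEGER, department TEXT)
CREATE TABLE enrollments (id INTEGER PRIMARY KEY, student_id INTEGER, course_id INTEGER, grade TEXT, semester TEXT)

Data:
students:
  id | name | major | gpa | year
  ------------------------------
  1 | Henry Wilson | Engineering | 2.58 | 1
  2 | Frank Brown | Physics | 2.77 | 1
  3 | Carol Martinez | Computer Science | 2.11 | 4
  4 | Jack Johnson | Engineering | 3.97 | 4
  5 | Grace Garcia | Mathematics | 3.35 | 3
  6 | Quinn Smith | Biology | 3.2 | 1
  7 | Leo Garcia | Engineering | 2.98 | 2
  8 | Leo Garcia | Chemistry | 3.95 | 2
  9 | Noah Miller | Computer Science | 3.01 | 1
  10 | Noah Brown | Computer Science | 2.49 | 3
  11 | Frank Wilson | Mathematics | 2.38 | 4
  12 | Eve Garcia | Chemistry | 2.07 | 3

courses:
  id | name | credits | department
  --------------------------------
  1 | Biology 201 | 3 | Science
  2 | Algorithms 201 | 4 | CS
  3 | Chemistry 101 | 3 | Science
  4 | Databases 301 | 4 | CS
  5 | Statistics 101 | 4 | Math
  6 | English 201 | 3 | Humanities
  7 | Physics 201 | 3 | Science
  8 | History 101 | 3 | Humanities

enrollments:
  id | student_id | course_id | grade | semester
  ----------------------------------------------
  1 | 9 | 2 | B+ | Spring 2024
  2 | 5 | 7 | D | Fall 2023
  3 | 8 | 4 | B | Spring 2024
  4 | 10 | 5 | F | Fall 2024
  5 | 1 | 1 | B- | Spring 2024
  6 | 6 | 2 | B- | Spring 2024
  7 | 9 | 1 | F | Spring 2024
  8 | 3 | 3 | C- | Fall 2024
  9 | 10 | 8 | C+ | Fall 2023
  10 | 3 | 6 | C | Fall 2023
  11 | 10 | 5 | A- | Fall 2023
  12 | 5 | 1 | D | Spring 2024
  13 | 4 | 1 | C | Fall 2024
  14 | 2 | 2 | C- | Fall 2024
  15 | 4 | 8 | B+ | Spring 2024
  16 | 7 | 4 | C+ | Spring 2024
SELECT name, gpa FROM students WHERE gpa <= (SELECT MIN(gpa) FROM students)

Execution result:
name | gpa
Eve Garcia | 2.07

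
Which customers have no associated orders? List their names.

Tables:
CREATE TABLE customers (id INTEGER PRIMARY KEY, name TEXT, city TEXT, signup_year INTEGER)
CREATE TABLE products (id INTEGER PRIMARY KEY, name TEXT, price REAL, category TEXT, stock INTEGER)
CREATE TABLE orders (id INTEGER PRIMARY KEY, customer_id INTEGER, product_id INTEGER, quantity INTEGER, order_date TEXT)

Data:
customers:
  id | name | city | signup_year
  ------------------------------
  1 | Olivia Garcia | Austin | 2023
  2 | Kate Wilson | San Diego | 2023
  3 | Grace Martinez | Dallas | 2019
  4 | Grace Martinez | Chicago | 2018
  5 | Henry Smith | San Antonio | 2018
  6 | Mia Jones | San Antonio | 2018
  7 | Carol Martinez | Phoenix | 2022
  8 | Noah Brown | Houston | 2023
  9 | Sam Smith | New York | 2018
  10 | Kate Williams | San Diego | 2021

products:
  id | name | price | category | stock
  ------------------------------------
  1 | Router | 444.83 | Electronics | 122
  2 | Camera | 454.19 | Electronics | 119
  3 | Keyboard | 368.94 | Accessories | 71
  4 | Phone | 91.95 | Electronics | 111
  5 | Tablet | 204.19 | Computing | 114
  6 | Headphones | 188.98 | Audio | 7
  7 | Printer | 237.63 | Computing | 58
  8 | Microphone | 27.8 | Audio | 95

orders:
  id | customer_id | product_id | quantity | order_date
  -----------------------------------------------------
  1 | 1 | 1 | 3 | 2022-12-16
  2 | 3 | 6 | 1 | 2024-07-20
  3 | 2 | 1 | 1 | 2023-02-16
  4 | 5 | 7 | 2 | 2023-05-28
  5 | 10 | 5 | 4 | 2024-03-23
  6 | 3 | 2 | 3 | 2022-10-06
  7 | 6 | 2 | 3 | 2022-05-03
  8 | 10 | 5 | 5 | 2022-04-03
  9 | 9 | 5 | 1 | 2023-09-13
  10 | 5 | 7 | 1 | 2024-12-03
SELECT p.name FROM customers p LEFT JOIN orders c ON c.customer_id = p.id WHERE c.id IS NULL

Execution result:
name
Grace Martinez
Carol Martinez
Noah Brown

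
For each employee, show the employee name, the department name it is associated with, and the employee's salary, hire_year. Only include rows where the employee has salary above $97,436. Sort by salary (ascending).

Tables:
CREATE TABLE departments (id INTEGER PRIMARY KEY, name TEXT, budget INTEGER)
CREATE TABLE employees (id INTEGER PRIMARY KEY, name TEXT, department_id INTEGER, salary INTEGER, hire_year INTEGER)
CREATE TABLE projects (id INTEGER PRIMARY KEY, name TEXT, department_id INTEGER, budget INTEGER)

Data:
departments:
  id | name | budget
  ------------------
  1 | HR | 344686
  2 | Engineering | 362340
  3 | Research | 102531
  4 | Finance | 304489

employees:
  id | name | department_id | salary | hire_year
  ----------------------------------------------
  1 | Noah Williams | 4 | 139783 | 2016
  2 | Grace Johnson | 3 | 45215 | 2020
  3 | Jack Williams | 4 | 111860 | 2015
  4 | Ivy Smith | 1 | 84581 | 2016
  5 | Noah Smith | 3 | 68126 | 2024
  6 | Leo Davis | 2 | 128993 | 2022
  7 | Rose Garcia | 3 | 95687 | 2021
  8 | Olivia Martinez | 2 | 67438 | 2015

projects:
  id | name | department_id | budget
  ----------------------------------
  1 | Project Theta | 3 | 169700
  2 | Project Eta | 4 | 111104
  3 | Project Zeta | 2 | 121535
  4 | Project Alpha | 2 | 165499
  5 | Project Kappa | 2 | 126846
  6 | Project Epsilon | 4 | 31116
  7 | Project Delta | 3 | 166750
SELECT c.name, p.name AS department, c.salary, c.hire_year FROM employees c JOIN departments p ON c.department_id = p.id WHERE c.salary > 97436 ORDER BY c.salary ASC

Execution result:
name | department | salary | hire_year
Jack Williams | Finance | 111860 | 2015
Leo Davis | Engineering | 128993 | 2022
Noah Williams | Finance | 139783 | 2016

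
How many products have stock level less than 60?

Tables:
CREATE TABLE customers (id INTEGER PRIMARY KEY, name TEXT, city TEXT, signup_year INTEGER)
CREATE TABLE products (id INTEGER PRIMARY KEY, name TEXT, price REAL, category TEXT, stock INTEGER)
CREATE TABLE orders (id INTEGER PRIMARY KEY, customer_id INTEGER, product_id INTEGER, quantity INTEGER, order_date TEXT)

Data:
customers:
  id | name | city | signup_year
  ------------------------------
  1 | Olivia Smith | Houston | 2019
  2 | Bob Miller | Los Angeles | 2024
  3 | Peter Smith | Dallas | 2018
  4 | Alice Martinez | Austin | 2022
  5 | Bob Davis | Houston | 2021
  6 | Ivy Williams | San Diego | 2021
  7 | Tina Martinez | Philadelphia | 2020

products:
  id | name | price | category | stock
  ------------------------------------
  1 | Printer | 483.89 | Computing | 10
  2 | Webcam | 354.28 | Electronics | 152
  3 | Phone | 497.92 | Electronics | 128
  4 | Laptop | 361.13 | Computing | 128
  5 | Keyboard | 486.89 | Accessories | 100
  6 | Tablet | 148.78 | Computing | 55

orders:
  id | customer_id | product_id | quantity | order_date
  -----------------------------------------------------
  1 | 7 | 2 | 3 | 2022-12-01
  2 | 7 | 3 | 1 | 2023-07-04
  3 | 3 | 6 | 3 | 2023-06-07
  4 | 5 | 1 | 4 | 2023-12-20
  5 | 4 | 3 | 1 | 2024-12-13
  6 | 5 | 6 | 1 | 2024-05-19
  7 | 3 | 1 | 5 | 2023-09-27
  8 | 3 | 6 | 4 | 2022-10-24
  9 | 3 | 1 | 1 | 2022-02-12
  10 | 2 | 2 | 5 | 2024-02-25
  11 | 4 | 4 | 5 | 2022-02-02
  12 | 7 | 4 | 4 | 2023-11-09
SELECT COUNT(*) FROM products WHERE stock < 60

Execution result:
2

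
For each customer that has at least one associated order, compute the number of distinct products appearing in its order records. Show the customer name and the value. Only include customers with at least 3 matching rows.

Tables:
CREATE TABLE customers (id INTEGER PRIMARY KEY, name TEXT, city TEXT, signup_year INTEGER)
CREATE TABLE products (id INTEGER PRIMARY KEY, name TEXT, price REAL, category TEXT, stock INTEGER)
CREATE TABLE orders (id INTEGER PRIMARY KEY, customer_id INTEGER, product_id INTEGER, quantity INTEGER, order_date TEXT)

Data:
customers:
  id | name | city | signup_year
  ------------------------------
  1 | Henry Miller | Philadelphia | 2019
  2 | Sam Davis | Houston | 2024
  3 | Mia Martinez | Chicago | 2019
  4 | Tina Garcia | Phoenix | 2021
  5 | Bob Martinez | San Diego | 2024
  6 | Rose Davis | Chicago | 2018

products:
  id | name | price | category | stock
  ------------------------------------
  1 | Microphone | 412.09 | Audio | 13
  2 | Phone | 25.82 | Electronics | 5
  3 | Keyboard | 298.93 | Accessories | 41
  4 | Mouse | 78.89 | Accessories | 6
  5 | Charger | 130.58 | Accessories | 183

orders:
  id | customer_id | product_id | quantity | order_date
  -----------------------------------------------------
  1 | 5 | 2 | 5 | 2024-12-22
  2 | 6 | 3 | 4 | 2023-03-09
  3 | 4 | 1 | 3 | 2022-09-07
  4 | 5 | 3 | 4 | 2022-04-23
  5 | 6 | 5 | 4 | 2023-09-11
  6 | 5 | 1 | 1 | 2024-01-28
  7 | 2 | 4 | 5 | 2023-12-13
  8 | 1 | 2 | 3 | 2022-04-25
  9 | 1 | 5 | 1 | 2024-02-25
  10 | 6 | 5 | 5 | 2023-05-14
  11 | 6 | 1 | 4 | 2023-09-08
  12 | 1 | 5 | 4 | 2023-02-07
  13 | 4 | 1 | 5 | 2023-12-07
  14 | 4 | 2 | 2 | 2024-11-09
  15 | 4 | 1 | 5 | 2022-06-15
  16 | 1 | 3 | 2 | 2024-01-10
SELECT p.name, COUNT(DISTINCT c.product_id) AS distinct_product_count FROM orders c JOIN customers p ON c.customer_id = p.id GROUP BY p.id, p.name HAVING COUNT(*) >= 3

Execution result:
name | distinct_product_count
Henry Miller | 3
Tina Garcia | 2
Bob Martinez | 3
Rose Davis | 3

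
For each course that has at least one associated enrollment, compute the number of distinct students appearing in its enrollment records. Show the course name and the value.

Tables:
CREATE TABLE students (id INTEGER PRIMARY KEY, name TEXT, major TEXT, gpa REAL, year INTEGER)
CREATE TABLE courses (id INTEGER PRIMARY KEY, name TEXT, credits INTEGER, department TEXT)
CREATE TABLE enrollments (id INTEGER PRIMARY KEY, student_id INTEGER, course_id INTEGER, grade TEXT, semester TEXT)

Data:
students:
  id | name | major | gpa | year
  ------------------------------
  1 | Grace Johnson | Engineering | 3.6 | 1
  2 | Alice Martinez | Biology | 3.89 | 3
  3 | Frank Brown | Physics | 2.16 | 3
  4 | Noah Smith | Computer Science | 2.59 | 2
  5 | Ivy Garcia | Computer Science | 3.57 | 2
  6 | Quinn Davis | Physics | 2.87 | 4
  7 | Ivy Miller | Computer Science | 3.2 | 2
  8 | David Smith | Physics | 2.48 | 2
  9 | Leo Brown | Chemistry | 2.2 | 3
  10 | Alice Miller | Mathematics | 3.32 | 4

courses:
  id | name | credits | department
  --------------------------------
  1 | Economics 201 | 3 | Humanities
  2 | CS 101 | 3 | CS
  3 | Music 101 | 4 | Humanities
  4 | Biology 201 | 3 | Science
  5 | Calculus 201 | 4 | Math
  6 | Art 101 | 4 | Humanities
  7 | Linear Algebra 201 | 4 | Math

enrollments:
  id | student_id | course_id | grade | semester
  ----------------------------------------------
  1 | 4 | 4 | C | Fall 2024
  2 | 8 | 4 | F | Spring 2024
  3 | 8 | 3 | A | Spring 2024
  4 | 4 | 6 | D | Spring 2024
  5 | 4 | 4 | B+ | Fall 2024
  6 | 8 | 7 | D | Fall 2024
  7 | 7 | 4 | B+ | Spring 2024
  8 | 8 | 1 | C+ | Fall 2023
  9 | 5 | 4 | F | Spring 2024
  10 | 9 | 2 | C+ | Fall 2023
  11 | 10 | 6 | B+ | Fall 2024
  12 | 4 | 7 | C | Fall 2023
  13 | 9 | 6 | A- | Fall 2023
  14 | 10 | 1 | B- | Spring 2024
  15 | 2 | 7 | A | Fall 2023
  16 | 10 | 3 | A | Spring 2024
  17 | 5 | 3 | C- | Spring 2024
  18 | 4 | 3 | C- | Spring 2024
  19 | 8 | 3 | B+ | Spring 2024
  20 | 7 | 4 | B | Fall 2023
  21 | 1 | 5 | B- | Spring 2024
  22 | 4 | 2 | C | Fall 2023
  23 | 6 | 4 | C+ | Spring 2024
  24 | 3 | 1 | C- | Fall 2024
SELECT p.name, COUNT(DISTINCT c.student_id) AS distinct_student_count FROM enrollments c JOIN courses p ON c.course_id = p.id GROUP BY p.id, p.name

Execution result:
name | distinct_student_count
Economics 201 | 3
CS 101 | 2
Music 101 | 4
Biology 201 | 5
Calculus 201 | 1
Art 101 | 3
Linear Algebra 201 | 3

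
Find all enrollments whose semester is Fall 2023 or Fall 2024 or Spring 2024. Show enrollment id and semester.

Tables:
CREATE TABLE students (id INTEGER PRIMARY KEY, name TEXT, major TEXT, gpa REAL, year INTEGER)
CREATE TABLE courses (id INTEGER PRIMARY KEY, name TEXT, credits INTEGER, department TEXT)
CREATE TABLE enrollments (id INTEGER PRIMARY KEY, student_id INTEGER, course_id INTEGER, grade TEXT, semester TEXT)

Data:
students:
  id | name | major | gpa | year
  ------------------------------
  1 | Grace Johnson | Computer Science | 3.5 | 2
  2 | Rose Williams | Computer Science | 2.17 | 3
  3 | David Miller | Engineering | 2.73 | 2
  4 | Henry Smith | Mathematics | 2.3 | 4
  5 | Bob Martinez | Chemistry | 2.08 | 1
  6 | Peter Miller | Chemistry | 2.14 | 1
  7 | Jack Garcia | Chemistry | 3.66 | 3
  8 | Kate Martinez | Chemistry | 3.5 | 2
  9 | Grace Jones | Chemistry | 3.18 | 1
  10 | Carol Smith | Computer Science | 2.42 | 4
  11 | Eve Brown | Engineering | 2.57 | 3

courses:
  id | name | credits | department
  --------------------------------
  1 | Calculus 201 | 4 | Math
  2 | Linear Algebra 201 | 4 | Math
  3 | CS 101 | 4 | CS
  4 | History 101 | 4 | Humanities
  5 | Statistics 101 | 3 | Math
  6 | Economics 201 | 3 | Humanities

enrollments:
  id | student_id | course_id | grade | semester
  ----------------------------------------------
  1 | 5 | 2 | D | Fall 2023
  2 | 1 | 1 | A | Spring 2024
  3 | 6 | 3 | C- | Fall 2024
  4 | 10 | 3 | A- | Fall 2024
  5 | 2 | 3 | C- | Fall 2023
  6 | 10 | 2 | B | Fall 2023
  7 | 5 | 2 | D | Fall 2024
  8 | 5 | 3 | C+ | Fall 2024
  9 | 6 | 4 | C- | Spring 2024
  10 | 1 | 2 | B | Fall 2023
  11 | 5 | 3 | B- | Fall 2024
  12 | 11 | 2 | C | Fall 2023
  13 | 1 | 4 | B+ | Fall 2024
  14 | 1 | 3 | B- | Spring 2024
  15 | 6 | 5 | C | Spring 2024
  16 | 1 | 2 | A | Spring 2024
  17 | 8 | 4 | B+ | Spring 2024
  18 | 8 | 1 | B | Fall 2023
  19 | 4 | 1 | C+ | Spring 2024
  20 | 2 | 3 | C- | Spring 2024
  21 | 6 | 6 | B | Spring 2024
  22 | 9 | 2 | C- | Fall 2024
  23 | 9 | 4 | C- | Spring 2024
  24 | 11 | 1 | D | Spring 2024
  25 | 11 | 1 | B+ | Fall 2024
SELECT id, semester FROM enrollments WHERE semester IN ('Fall 2023', 'Fall 2024', 'Spring 2024')

Execution result:
id | semester
1 | Fall 2023
2 | Spring 2024
3 | Fall 2024
4 | Fall 2024
5 | Fall 2023
6 | Fall 2023
7 | Fall 2024
8 | Fall 2024
9 | Spring 2024
10 | Fall 2023
11 | Fall 2024
12 | Fall 2023
13 | Fall 2024
14 | Spring 2024
15 | Spring 2024
16 | Spring 2024
17 | Spring 2024
18 | Fall 2023
19 | Spring 2024
20 | Spring 2024
21 | Spring 2024
22 | Fall 2024
23 | Spring 2024
24 | Spring 2024
25 | Fall 2024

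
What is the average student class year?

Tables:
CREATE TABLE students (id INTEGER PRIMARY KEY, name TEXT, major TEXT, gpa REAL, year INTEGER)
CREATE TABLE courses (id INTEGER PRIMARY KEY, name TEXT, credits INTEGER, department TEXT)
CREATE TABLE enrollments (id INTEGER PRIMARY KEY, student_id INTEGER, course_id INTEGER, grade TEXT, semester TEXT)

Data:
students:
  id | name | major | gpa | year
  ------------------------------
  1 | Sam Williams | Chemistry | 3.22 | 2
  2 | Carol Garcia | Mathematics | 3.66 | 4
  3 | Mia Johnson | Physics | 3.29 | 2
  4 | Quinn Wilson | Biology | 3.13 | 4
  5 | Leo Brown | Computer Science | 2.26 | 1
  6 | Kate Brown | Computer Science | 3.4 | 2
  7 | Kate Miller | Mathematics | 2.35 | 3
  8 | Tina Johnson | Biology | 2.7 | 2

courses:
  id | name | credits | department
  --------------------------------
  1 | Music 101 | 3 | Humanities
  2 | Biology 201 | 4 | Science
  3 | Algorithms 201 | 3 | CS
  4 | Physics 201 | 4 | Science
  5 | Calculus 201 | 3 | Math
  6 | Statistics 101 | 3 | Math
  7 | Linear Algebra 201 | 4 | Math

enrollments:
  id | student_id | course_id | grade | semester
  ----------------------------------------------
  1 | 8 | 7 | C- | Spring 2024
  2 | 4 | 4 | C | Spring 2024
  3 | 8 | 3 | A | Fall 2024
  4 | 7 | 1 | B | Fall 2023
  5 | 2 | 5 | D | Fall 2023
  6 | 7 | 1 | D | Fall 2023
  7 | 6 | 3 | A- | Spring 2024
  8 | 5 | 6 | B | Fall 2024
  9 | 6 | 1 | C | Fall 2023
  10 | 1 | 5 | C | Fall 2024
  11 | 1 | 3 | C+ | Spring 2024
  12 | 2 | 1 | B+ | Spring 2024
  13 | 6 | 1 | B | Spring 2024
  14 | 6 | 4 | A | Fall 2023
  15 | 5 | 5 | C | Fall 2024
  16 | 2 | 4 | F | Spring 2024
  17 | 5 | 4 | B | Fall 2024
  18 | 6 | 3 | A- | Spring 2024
SELECT AVG(year) FROM students

Execution result:
2.50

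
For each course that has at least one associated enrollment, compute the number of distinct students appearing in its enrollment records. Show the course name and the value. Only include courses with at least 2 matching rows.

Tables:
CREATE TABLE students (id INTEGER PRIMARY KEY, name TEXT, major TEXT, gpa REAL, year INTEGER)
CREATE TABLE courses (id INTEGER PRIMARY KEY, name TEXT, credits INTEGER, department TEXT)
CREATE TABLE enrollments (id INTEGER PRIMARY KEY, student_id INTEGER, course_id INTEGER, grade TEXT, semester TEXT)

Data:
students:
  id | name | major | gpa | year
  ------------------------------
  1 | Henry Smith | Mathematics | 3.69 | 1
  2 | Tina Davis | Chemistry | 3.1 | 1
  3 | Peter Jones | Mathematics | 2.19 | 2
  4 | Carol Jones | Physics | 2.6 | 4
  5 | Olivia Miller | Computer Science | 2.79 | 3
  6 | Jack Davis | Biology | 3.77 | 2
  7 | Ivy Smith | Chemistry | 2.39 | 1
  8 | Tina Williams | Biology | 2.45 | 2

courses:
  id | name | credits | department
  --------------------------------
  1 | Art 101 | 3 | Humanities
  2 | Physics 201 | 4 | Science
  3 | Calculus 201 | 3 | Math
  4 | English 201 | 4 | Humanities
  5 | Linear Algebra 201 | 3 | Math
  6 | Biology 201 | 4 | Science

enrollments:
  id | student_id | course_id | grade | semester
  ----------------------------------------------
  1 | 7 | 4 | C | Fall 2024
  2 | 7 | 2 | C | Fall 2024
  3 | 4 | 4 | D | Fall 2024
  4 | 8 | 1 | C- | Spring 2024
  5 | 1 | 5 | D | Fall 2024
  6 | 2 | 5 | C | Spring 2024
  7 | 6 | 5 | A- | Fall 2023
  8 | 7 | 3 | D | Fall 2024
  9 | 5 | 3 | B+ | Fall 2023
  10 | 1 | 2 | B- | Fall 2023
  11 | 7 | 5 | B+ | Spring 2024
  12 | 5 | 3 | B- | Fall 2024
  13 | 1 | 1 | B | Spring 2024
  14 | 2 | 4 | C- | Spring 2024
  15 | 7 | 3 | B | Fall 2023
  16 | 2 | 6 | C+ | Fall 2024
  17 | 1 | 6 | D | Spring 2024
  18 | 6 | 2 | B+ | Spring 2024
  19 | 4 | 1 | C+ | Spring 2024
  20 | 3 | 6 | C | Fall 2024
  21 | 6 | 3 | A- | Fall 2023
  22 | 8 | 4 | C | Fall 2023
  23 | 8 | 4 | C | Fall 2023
SELECT p.name, COUNT(DISTINCT c.student_id) AS distinct_student_count FROM enrollments c JOIN courses p ON c.course_id = p.id GROUP BY p.id, p.name HAVING COUNT(*) >= 2

Execution result:
name | distinct_student_count
Art 101 | 3
Physics 201 | 3
Calculus 201 | 3
English 201 | 4
Linear Algebra 201 | 4
Biology 201 | 3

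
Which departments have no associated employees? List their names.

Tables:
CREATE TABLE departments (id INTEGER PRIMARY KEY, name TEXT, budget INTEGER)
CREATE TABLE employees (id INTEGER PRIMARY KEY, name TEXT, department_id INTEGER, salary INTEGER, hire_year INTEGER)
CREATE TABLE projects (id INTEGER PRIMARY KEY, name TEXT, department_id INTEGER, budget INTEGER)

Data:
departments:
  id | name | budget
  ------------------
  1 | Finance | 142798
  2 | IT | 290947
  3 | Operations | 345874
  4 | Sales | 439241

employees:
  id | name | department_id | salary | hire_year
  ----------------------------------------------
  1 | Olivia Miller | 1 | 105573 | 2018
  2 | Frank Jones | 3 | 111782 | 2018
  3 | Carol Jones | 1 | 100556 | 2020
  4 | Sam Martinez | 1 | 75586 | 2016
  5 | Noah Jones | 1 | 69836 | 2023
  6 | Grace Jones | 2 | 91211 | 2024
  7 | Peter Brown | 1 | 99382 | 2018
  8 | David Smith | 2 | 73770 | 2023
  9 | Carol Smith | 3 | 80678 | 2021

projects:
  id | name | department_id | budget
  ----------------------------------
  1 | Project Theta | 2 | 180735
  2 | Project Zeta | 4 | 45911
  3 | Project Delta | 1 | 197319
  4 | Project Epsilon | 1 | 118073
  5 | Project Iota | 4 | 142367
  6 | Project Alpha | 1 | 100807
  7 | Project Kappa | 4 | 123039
SELECT p.name FROM departments p LEFT JOIN employees c ON c.department_id = p.id WHERE c.id IS NULL

Execution result:
Sales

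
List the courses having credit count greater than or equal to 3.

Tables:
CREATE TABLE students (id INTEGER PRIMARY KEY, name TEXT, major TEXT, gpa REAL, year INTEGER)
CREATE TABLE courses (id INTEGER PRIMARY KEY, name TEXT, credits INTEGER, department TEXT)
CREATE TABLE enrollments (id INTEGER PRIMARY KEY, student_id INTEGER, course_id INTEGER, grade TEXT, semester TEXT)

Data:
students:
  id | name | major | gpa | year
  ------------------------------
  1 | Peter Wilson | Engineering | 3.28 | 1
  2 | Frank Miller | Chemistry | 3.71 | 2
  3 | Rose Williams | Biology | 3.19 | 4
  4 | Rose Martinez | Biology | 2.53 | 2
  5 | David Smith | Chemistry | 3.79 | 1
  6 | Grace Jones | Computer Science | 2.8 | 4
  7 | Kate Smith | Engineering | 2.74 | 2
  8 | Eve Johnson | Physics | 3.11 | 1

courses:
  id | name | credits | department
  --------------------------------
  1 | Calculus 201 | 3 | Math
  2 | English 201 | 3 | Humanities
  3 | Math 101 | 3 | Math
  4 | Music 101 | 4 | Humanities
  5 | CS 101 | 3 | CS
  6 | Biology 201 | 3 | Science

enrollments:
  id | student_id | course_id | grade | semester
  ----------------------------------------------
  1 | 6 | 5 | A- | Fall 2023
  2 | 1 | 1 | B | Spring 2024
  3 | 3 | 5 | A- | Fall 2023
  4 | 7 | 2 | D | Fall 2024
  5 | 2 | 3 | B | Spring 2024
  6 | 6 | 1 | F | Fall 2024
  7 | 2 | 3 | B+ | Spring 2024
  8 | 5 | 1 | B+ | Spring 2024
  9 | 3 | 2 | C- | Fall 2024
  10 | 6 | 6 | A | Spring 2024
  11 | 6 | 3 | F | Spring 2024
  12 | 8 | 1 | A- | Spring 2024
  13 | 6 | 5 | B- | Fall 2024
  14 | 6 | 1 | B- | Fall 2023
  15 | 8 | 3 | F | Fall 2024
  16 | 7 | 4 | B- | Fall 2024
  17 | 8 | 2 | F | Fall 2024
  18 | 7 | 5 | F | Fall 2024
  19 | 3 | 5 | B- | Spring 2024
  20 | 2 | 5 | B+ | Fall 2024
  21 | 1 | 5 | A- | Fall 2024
SELECT name, credits FROM courses WHERE credits >= 3

Execution result:
name | credits
Calculus 201 | 3
English 201 | 3
Math 101 | 3
Music 101 | 4
CS 101 | 3
Biology 201 | 3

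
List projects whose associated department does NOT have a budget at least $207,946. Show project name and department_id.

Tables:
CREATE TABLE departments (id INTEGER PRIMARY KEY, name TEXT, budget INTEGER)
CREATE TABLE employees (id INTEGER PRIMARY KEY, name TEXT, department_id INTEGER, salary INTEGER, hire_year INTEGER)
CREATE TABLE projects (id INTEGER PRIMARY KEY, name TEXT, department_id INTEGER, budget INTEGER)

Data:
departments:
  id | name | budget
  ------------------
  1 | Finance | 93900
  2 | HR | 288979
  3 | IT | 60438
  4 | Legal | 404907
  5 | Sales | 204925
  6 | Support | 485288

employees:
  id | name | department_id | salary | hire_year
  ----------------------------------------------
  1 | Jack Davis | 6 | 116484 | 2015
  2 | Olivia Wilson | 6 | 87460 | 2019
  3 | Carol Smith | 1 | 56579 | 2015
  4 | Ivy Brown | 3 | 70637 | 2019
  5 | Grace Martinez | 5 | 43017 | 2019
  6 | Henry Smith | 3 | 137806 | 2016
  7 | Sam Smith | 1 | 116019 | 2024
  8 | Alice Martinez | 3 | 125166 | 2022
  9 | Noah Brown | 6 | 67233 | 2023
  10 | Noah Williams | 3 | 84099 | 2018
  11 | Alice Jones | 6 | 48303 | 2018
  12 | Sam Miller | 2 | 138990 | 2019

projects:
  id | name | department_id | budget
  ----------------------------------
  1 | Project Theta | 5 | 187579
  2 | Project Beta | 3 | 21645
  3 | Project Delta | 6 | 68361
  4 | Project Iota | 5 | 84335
SELECT name, department_id FROM projects WHERE department_id NOT IN (SELECT id FROM departments WHERE budget >= 207946)

Execution result:
name | department_id
Project Theta | 5
Project Beta | 3
Project Iota | 5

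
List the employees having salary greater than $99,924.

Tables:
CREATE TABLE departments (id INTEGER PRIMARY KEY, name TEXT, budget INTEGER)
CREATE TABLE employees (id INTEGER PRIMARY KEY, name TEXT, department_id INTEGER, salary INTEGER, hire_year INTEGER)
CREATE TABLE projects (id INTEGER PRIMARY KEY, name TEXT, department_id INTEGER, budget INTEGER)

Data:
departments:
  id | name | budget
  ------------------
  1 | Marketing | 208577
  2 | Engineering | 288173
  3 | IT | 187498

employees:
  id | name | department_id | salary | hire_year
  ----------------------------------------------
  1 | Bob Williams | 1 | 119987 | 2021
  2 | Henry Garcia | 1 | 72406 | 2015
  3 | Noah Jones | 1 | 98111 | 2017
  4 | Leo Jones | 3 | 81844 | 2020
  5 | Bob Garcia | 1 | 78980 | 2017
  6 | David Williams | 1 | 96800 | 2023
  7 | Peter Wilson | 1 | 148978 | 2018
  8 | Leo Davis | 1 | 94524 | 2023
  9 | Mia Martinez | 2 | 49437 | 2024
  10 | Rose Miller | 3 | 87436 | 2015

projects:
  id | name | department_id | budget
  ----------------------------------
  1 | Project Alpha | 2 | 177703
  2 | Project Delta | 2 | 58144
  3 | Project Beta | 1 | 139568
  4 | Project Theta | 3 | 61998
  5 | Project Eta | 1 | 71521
SELECT name, salary FROM employees WHERE salary > 99924

Execution result:
name | salary
Bob Williams | 119987
Peter Wilson | 148978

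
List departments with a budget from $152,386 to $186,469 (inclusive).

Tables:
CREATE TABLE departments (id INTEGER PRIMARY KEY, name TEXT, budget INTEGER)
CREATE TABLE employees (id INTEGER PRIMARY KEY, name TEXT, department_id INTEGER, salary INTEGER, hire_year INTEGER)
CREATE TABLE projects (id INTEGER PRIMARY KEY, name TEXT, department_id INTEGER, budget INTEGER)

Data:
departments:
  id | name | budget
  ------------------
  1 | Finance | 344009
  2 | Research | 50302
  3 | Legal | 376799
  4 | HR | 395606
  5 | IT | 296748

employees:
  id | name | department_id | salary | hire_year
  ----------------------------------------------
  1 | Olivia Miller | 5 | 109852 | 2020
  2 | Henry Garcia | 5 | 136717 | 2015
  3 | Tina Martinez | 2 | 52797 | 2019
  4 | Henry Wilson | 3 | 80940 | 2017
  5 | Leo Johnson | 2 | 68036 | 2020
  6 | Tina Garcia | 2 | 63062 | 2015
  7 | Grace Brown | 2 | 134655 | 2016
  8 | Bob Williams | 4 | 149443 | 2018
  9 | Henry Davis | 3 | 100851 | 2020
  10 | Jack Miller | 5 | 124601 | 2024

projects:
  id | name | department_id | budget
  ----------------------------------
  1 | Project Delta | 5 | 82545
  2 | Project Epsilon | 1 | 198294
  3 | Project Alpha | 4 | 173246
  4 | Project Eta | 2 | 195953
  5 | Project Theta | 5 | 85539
SELECT name, budget FROM departments WHERE budget BETWEEN 152386 AND 186469

Execution result:
(no rows)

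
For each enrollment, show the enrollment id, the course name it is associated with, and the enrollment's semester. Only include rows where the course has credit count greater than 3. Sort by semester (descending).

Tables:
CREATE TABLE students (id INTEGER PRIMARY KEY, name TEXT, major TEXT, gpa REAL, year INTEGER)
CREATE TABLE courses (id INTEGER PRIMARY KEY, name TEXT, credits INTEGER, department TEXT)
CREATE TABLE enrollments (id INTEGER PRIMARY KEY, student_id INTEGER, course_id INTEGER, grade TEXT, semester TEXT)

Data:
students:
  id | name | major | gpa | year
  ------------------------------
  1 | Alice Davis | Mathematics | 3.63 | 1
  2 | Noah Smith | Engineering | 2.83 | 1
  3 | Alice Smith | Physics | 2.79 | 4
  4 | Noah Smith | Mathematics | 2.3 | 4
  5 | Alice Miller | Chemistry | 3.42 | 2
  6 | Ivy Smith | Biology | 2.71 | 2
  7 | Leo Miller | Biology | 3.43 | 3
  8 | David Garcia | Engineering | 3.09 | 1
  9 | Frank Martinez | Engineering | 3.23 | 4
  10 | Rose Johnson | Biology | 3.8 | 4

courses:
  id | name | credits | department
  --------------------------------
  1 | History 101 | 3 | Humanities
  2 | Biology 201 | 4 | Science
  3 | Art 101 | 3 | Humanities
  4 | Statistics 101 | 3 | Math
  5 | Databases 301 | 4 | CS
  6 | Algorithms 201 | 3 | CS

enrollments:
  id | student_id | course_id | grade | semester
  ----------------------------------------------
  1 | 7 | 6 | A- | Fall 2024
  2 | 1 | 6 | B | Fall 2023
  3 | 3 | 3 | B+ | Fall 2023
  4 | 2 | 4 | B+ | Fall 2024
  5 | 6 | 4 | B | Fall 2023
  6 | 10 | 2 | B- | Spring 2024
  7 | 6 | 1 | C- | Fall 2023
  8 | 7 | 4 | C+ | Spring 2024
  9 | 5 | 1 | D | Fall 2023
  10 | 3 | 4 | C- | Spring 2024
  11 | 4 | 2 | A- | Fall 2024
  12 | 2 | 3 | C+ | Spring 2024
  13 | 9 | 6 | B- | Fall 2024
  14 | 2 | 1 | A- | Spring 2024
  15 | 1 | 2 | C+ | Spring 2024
SELECT c.id, p.name AS course, c.semester FROM enrollments c JOIN courses p ON c.course_id = p.id WHERE p.credits > 3 ORDER BY c.semester DESC

Execution result:
id | course | semester
6 | Biology 201 | Spring 2024
15 | Biology 201 | Spring 2024
11 | Biology 201 | Fall 2024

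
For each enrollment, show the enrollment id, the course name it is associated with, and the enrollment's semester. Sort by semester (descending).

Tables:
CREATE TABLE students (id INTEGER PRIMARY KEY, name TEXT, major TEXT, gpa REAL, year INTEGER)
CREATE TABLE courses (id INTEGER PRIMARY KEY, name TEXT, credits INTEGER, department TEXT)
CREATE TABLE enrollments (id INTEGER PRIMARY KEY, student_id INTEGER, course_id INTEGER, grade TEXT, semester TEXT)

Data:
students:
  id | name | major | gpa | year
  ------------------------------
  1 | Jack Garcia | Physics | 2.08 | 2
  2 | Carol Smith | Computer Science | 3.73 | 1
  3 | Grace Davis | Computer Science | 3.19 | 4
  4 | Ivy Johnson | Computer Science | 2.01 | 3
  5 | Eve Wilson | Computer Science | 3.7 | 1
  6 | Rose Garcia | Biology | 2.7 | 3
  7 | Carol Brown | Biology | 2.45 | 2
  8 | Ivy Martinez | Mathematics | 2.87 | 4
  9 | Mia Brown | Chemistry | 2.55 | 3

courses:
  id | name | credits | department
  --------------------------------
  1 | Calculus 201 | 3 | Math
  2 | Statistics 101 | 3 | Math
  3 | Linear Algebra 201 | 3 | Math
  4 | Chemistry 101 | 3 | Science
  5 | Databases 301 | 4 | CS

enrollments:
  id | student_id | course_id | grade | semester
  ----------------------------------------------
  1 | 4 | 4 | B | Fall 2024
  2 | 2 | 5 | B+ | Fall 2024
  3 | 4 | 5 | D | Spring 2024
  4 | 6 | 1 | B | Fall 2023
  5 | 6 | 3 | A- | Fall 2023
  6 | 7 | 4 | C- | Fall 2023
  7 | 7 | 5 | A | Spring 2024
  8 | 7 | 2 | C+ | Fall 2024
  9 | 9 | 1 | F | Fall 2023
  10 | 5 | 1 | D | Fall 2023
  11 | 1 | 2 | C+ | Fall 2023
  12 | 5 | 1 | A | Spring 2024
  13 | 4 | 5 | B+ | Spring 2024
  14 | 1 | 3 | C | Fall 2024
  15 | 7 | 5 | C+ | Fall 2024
SELECT c.id, p.name AS course, c.semester FROM enrollments c JOIN courses p ON c.course_id = p.id ORDER BY c.semester DESC

Execution result:
id | course | semester
3 | Databases 301 | Spring 2024
7 | Databases 301 | Spring 2024
12 | Calculus 201 | Spring 2024
13 | Databases 301 | Spring 2024
1 | Chemistry 101 | Fall 2024
2 | Databases 301 | Fall 2024
8 | Statistics 101 | Fall 2024
14 | Linear Algebra 201 | Fall 2024
15 | Databases 301 | Fall 2024
4 | Calculus 201 | Fall 2023
5 | Linear Algebra 201 | Fall 2023
6 | Chemistry 101 | Fall 2023
9 | Calculus 201 | Fall 2023
10 | Calculus 201 | Fall 2023
11 | Statistics 101 | Fall 2023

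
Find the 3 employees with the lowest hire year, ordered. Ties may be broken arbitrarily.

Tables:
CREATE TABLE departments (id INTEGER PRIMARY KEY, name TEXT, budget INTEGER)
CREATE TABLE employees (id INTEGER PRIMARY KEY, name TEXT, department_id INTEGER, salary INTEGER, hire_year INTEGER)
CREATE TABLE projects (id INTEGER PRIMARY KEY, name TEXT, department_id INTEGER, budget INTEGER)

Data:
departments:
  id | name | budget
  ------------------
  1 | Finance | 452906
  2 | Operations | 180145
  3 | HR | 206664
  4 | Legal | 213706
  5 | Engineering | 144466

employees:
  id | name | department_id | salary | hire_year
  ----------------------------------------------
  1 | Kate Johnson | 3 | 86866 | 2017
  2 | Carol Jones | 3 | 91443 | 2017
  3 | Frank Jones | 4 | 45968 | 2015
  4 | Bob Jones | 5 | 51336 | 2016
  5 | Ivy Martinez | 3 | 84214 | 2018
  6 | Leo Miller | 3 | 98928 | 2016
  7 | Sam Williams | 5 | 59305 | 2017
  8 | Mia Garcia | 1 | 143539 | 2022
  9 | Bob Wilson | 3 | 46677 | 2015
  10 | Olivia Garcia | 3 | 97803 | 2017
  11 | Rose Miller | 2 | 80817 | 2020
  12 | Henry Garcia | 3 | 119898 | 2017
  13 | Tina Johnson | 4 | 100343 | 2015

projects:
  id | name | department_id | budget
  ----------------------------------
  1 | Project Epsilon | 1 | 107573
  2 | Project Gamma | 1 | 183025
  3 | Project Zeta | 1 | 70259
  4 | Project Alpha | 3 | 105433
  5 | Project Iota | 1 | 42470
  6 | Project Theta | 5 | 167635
SELECT name, hire_year FROM employees ORDER BY hire_year ASC LIMIT 3

Execution result:
name | hire_year
Frank Jones | 2015
Bob Wilson | 2015
Tina Johnson | 2015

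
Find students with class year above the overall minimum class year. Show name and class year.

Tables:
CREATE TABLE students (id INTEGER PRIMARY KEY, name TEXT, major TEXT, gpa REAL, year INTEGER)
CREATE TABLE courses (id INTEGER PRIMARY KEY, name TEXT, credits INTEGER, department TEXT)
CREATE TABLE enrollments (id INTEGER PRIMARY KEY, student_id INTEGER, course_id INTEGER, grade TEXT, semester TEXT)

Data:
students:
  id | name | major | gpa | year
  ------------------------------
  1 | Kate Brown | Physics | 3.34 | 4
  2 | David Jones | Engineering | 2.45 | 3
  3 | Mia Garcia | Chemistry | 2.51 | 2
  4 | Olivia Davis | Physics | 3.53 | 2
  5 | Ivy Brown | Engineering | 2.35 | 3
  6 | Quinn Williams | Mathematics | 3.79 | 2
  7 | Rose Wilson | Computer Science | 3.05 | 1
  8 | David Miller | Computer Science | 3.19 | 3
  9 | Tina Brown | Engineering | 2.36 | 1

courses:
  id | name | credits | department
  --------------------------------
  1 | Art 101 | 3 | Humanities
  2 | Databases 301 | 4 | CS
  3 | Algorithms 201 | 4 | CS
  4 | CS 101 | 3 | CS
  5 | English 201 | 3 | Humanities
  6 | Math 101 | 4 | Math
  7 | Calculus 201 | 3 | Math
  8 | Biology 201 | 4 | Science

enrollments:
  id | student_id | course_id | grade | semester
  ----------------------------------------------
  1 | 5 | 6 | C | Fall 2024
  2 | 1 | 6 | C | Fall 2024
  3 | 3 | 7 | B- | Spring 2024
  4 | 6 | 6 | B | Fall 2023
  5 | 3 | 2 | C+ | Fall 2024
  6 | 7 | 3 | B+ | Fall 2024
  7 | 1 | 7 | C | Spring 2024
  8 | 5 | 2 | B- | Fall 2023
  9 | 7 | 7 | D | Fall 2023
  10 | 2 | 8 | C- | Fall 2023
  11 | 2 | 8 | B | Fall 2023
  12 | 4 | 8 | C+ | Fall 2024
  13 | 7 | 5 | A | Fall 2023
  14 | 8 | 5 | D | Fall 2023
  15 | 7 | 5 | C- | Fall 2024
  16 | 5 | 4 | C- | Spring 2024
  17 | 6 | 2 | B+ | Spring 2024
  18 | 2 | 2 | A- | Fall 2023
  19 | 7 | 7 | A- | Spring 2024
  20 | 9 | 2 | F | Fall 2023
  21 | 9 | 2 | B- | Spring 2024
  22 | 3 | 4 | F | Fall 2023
SELECT name, year FROM students WHERE year > (SELECT MIN(year) FROM students)

Execution result:
name | year
Kate Brown | 4
David Jones | 3
Mia Garcia | 2
Olivia Davis | 2
Ivy Brown | 3
Quinn Williams | 2
David Miller | 3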